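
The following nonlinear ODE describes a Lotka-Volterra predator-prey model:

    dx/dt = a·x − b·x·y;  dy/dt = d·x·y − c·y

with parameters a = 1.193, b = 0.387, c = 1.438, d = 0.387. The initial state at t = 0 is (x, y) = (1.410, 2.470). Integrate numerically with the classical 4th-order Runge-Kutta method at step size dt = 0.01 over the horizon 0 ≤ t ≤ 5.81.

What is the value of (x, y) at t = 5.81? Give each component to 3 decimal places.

(x, y) = (1.941, 1.420)

t=0.000: state=(1.410, 2.470)
step 1 (dt=0.01): k1=(0.334, -2.204), k2=(0.341, -2.193), k3=(0.341, -2.193), k4=(0.347, -2.181); state += dt/6·(k1+2k2+2k3+k4)
t=0.010: state=(1.413, 2.448)
t=0.020: state=(1.417, 2.426)
t=0.030: state=(1.421, 2.405)
continuing one RK4 step at a time; state shown every 20 steps (Δt=0.2):
t=0.200: state=(1.502, 2.073)
t=0.400: state=(1.645, 1.756)
t=0.600: state=(1.842, 1.507)
t=0.800: state=(2.097, 1.316)
t=1.000: state=(2.418, 1.175)
t=1.200: state=(2.814, 1.078)
t=1.400: state=(3.294, 1.024)
t=1.600: state=(3.866, 1.012)
t=1.800: state=(4.533, 1.050)
t=2.000: state=(5.286, 1.151)
t=2.200: state=(6.098, 1.342)
t=2.400: state=(6.898, 1.665)
t=2.600: state=(7.556, 2.188)
t=2.800: state=(7.866, 2.990)
t=3.000: state=(7.604, 4.098)
t=3.200: state=(6.693, 5.366)
t=3.400: state=(5.369, 6.427)
t=3.600: state=(4.047, 6.932)
t=3.800: state=(3.007, 6.817)
t=4.000: state=(2.296, 6.265)
t=4.200: state=(1.847, 5.509)
t=4.400: state=(1.579, 4.713)
t=4.600: state=(1.433, 3.970)
t=4.800: state=(1.373, 3.318)
t=5.000: state=(1.378, 2.767)
t=5.200: state=(1.438, 2.314)
t=5.400: state=(1.549, 1.947)
t=5.600: state=(1.711, 1.656)
t=5.800: state=(1.928, 1.430)
t=5.810: state=(1.941, 1.420)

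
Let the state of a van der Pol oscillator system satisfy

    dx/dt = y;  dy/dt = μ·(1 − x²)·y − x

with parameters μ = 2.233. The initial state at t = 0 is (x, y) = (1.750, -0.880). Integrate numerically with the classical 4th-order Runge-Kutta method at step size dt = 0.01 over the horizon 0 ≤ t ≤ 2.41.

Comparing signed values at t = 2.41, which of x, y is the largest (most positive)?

t=0.000: state=(1.750, -0.880)
step 1 (dt=0.01): k1=(-0.880, 2.303), k2=(-0.868, 2.224), k3=(-0.869, 2.227), k4=(-0.858, 2.151); state += dt/6·(k1+2k2+2k3+k4)
t=0.010: state=(1.741, -0.858)
t=0.020: state=(1.733, -0.837)
t=0.030: state=(1.725, -0.818)
continuing one RK4 step at a time; state shown every 10 steps (Δt=0.1):
t=0.100: state=(1.671, -0.712)
t=0.200: state=(1.605, -0.626)
t=0.300: state=(1.545, -0.585)
t=0.400: state=(1.487, -0.569)
t=0.500: state=(1.430, -0.572)
t=0.600: state=(1.372, -0.587)
t=0.700: state=(1.312, -0.614)
t=0.800: state=(1.249, -0.652)
t=0.900: state=(1.181, -0.702)
t=1.000: state=(1.108, -0.765)
t=1.100: state=(1.028, -0.847)
t=1.200: state=(0.938, -0.952)
t=1.300: state=(0.836, -1.089)
t=1.400: state=(0.719, -1.270)
t=1.500: state=(0.580, -1.513)
t=1.600: state=(0.413, -1.843)
t=1.700: state=(0.208, -2.288)
t=1.800: state=(-0.049, -2.862)
t=1.900: state=(-0.367, -3.517)
t=2.000: state=(-0.748, -4.037)
t=2.100: state=(-1.156, -4.014)
t=2.200: state=(-1.524, -3.217)
t=2.300: state=(-1.787, -2.027)
t=2.400: state=(-1.936, -1.018)
t=2.410: state=(-1.946, -0.938)
compare at T: x=-1.946, y=-0.938

largest component: y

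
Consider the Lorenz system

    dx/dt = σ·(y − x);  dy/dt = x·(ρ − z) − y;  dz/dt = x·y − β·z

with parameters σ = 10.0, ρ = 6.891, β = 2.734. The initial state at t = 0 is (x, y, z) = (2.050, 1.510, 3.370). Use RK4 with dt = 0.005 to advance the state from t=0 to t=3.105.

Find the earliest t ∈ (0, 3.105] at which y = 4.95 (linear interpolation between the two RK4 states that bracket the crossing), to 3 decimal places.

t = 0.472

t=0.000: state=(2.050, 1.510, 3.370)
step 1 (dt=0.005): k1=(-5.400, 5.708, -6.118), k2=(-5.122, 5.677, -6.068), k3=(-5.130, 5.680, -6.067), k4=(-4.860, 5.651, -6.016); state += dt/6·(k1+2k2+2k3+k4)
t=0.005: state=(2.024, 1.538, 3.340)
t=0.010: state=(2.001, 1.567, 3.310)
t=0.015: state=(1.981, 1.594, 3.281)
continuing one RK4 step at a time; state shown every 40 steps (Δt=0.2):
t=0.200: state=(2.227, 2.679, 2.608)
t=0.400: state=(3.520, 4.322, 3.103)
t=0.470: state=(4.098, 4.932, 3.693)
next step: t=0.475: state=(4.139, 4.972, 3.744) — y has crossed 4.95
linear interpolation between t=0.470 (4.93193) and t=0.475 (4.97250) → t≈0.472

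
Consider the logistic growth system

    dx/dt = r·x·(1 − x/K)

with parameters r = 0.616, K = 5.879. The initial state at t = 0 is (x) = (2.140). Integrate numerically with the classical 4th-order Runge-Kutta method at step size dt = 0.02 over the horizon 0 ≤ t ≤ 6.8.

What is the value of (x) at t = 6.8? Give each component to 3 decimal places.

t=0.000: state=(2.140)
step 1 (dt=0.02): k1=(0.838), k2=(0.840), k3=(0.840), k4=(0.841); state += dt/6·(k1+2k2+2k3+k4)
t=0.020: state=(2.157)
t=0.040: state=(2.174)
t=0.060: state=(2.191)
continuing one RK4 step at a time; state shown every 25 steps (Δt=0.5):
t=0.500: state=(2.574)
t=1.000: state=(3.025)
t=1.500: state=(3.471)
t=2.000: state=(3.894)
t=2.500: state=(4.277)
t=3.000: state=(4.610)
t=3.500: state=(4.890)
t=4.000: state=(5.118)
t=4.500: state=(5.300)
t=5.000: state=(5.442)
t=5.500: state=(5.551)
t=6.000: state=(5.635)
t=6.500: state=(5.697)
t=6.800: state=(5.727)

(x) = (5.727)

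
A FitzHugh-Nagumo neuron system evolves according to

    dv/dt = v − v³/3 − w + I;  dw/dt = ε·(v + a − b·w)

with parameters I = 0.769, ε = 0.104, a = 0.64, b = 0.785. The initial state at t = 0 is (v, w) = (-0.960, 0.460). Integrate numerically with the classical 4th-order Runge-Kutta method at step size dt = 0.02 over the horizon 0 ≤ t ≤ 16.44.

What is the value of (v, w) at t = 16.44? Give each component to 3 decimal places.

(v, w) = (1.546, 1.176)

t=0.000: state=(-0.960, 0.460)
step 1 (dt=0.02): k1=(-0.356, -0.071), k2=(-0.356, -0.071), k3=(-0.356, -0.071), k4=(-0.355, -0.071); state += dt/6·(k1+2k2+2k3+k4)
t=0.020: state=(-0.967, 0.459)
t=0.040: state=(-0.974, 0.457)
t=0.060: state=(-0.981, 0.456)
continuing one RK4 step at a time; state shown every 50 steps (Δt=1):
t=1.000: state=(-1.254, 0.376)
t=2.000: state=(-1.362, 0.278)
t=3.000: state=(-1.345, 0.184)
t=4.000: state=(-1.276, 0.103)
t=5.000: state=(-1.183, 0.036)
t=6.000: state=(-1.071, -0.016)
t=7.000: state=(-0.932, -0.051)
t=8.000: state=(-0.743, -0.067)
t=9.000: state=(-0.436, -0.058)
t=10.000: state=(0.222, -0.005)
t=11.000: state=(1.456, 0.143)
t=12.000: state=(1.889, 0.372)
t=13.000: state=(1.847, 0.594)
t=14.000: state=(1.763, 0.791)
t=15.000: state=(1.676, 0.965)
t=16.000: state=(1.586, 1.116)
t=16.440: state=(1.546, 1.176)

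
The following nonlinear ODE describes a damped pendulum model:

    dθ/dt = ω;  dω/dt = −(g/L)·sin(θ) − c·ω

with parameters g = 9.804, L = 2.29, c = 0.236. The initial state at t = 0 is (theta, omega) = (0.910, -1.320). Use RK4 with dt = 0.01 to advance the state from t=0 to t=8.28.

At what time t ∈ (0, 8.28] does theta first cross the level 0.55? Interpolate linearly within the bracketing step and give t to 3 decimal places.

t = 0.222

t=0.000: state=(0.910, -1.320)
step 1 (dt=0.01): k1=(-1.320, -3.069), k2=(-1.335, -3.047), k3=(-1.335, -3.047), k4=(-1.350, -3.026); state += dt/6·(k1+2k2+2k3+k4)
t=0.010: state=(0.897, -1.350)
t=0.020: state=(0.883, -1.381)
t=0.030: state=(0.869, -1.410)
t=0.220: state=(0.554, -1.869)
next step: t=0.230: state=(0.535, -1.887) — theta has crossed 0.55
linear interpolation between t=0.220 (0.55411) and t=0.230 (0.53533) → t≈0.222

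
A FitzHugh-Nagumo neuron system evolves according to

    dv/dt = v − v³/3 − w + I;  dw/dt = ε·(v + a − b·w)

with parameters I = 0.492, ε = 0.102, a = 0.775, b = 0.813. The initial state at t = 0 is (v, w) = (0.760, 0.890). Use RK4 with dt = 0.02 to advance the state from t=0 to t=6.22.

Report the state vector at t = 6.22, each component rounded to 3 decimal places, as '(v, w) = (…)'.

t=0.000: state=(0.760, 0.890)
step 1 (dt=0.02): k1=(0.216, 0.083), k2=(0.216, 0.083), k3=(0.216, 0.083), k4=(0.216, 0.083); state += dt/6·(k1+2k2+2k3+k4)
t=0.020: state=(0.764, 0.892)
t=0.040: state=(0.769, 0.893)
t=0.060: state=(0.773, 0.895)
continuing one RK4 step at a time; state shown every 25 steps (Δt=0.5):
t=0.500: state=(0.867, 0.933)
t=1.000: state=(0.964, 0.980)
t=1.500: state=(1.041, 1.029)
t=2.000: state=(1.091, 1.079)
t=2.500: state=(1.113, 1.129)
t=3.000: state=(1.108, 1.178)
t=3.500: state=(1.082, 1.224)
t=4.000: state=(1.037, 1.266)
t=4.500: state=(0.974, 1.303)
t=5.000: state=(0.891, 1.336)
t=5.500: state=(0.783, 1.362)
t=6.000: state=(0.639, 1.381)
t=6.220: state=(0.559, 1.387)

(v, w) = (0.559, 1.387)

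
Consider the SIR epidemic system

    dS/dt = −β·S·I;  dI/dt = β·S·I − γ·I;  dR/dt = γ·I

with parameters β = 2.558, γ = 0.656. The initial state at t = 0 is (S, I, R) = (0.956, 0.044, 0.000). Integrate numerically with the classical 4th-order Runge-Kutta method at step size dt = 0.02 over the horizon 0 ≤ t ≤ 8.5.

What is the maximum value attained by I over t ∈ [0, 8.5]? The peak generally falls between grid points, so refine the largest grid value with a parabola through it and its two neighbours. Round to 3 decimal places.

t=0.000: state=(0.956, 0.044, 0.000)
step 1 (dt=0.02): k1=(-0.108, 0.079, 0.029), k2=(-0.109, 0.080, 0.029), k3=(-0.109, 0.080, 0.029), k4=(-0.111, 0.081, 0.030); state += dt/6·(k1+2k2+2k3+k4)
t=0.020: state=(0.954, 0.046, 0.001)
t=0.040: state=(0.952, 0.047, 0.001)
t=0.060: state=(0.949, 0.049, 0.002)
continuing one RK4 step at a time; state shown every 25 steps (Δt=0.5):
t=0.500: state=(0.874, 0.103, 0.023)
t=1.000: state=(0.720, 0.207, 0.073)
t=1.500: state=(0.511, 0.329, 0.161)
t=2.000: state=(0.318, 0.400, 0.282)
t=2.500: state=(0.190, 0.396, 0.415)
t=3.000: state=(0.118, 0.345, 0.537)
t=3.500: state=(0.079, 0.281, 0.640)
t=4.000: state=(0.057, 0.221, 0.722)
t=4.500: state=(0.045, 0.170, 0.786)
t=5.000: state=(0.037, 0.129, 0.834)
t=5.500: state=(0.032, 0.097, 0.871)
t=6.000: state=(0.029, 0.073, 0.899)
t=6.500: state=(0.027, 0.054, 0.919)
t=7.000: state=(0.025, 0.040, 0.935)
t=7.500: state=(0.024, 0.030, 0.946)
t=8.000: state=(0.023, 0.022, 0.955)
t=8.500: state=(0.023, 0.016, 0.961)
largest grid value and its neighbours: I(2.180)=0.40600, I(2.200)=0.40610, I(2.220)=0.40609
parabola through these three points peaks at t≈2.208 with I≈0.40611

max I = 0.406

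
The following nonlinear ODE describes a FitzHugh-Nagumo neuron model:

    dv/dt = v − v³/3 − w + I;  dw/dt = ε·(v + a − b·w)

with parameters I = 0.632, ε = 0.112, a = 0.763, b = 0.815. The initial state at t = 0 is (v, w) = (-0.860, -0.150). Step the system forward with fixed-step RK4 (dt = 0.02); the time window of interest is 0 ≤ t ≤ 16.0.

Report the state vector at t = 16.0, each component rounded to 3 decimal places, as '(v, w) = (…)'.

(v, w) = (-1.402, 1.400)

t=0.000: state=(-0.860, -0.150)
step 1 (dt=0.02): k1=(0.134, 0.003), k2=(0.134, 0.003), k3=(0.134, 0.003), k4=(0.135, 0.003); state += dt/6·(k1+2k2+2k3+k4)
t=0.020: state=(-0.857, -0.150)
t=0.040: state=(-0.855, -0.150)
t=0.060: state=(-0.852, -0.150)
continuing one RK4 step at a time; state shown every 50 steps (Δt=1):
t=1.000: state=(-0.705, -0.139)
t=2.000: state=(-0.470, -0.109)
t=3.000: state=(-0.019, -0.047)
t=4.000: state=(0.962, 0.085)
t=5.000: state=(1.757, 0.315)
t=6.000: state=(1.798, 0.562)
t=7.000: state=(1.707, 0.782)
t=8.000: state=(1.602, 0.973)
t=9.000: state=(1.490, 1.135)
t=10.000: state=(1.370, 1.271)
t=11.000: state=(1.236, 1.381)
t=12.000: state=(1.080, 1.466)
t=13.000: state=(0.877, 1.525)
t=14.000: state=(0.563, 1.552)
t=15.000: state=(-0.080, 1.529)
t=16.000: state=(-1.402, 1.400)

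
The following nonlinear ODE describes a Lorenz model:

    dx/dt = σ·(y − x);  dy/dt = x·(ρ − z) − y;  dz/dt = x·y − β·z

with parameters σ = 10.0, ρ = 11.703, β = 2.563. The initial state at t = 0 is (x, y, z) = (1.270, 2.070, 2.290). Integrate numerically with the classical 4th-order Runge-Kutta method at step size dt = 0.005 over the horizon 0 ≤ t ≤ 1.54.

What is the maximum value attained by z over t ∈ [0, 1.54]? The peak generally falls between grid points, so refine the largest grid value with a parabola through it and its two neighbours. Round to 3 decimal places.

max z = 16.570

t=0.000: state=(1.270, 2.070, 2.290)
step 1 (dt=0.005): k1=(8.000, 9.885, -3.240), k2=(8.047, 10.059, -3.146), k3=(8.050, 10.059, -3.146), k4=(8.100, 10.234, -3.051); state += dt/6·(k1+2k2+2k3+k4)
t=0.005: state=(1.310, 2.120, 2.274)
t=0.010: state=(1.351, 2.172, 2.260)
t=0.015: state=(1.392, 2.226, 2.246)
continuing one RK4 step at a time; state shown every 10 steps (Δt=0.05):
t=0.050: state=(1.703, 2.654, 2.180)
t=0.100: state=(2.237, 3.436, 2.199)
t=0.150: state=(2.916, 4.447, 2.412)
t=0.200: state=(3.778, 5.702, 2.920)
t=0.250: state=(4.842, 7.169, 3.875)
t=0.300: state=(6.086, 8.698, 5.457)
t=0.350: state=(7.398, 9.952, 7.783)
t=0.400: state=(8.537, 10.420, 10.711)
t=0.450: state=(9.161, 9.673, 13.665)
t=0.500: state=(8.992, 7.803, 15.796)
t=0.550: state=(8.034, 5.505, 16.567)
t=0.600: state=(6.602, 3.546, 16.116)
t=0.650: state=(5.104, 2.265, 14.960)
t=0.700: state=(3.827, 1.594, 13.555)
t=0.750: state=(2.882, 1.327, 12.148)
t=0.800: state=(2.256, 1.287, 10.841)
t=0.850: state=(1.889, 1.369, 9.664)
t=0.900: state=(1.716, 1.526, 8.623)
t=0.950: state=(1.686, 1.744, 7.715)
t=1.000: state=(1.767, 2.027, 6.939)
t=1.050: state=(1.943, 2.388, 6.296)
t=1.100: state=(2.212, 2.845, 5.793)
t=1.150: state=(2.579, 3.417, 5.448)
t=1.200: state=(3.054, 4.121, 5.291)
t=1.250: state=(3.649, 4.963, 5.370)
t=1.300: state=(4.367, 5.923, 5.750)
t=1.350: state=(5.196, 6.938, 6.508)
t=1.400: state=(6.086, 7.870, 7.697)
t=1.450: state=(6.937, 8.508, 9.296)
t=1.500: state=(7.599, 8.618, 11.129)
t=1.540: state=(7.879, 8.233, 12.541)
largest grid value and its neighbours: z(0.550)=16.56709, z(0.555)=16.56971, z(0.560)=16.56027
parabola through these three points peaks at t≈0.554 with z≈16.57019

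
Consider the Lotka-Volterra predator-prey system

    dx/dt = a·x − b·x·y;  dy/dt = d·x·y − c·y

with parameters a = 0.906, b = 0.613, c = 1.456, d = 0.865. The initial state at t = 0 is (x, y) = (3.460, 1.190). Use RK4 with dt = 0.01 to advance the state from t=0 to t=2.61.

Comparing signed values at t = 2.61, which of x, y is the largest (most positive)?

largest component: y

t=0.000: state=(3.460, 1.190)
step 1 (dt=0.01): k1=(0.611, 1.829), k2=(0.592, 1.846), k3=(0.592, 1.846), k4=(0.573, 1.863); state += dt/6·(k1+2k2+2k3+k4)
t=0.010: state=(3.466, 1.208)
t=0.020: state=(3.471, 1.227)
t=0.030: state=(3.477, 1.246)
continuing one RK4 step at a time; state shown every 10 steps (Δt=0.1):
t=0.100: state=(3.501, 1.391)
t=0.200: state=(3.495, 1.627)
t=0.300: state=(3.435, 1.899)
t=0.400: state=(3.317, 2.200)
t=0.500: state=(3.143, 2.516)
t=0.600: state=(2.921, 2.828)
t=0.700: state=(2.665, 3.113)
t=0.800: state=(2.393, 3.349)
t=0.900: state=(2.121, 3.520)
t=1.000: state=(1.866, 3.615)
t=1.100: state=(1.635, 3.635)
t=1.200: state=(1.434, 3.588)
t=1.300: state=(1.264, 3.485)
t=1.400: state=(1.122, 3.340)
t=1.500: state=(1.006, 3.165)
t=1.600: state=(0.913, 2.973)
t=1.700: state=(0.838, 2.772)
t=1.800: state=(0.779, 2.569)
t=1.900: state=(0.733, 2.371)
t=2.000: state=(0.698, 2.181)
t=2.100: state=(0.672, 2.000)
t=2.200: state=(0.655, 1.831)
t=2.300: state=(0.644, 1.674)
t=2.400: state=(0.639, 1.530)
t=2.500: state=(0.640, 1.398)
t=2.600: state=(0.645, 1.277)
t=2.610: state=(0.646, 1.266)
compare at T: x=0.646, y=1.266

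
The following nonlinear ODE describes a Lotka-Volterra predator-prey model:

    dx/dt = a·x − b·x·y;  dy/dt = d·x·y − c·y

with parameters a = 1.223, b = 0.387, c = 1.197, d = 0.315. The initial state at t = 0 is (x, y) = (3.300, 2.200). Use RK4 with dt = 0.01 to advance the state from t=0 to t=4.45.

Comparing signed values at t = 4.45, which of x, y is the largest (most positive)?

t=0.000: state=(3.300, 2.200)
step 1 (dt=0.01): k1=(1.226, -0.347), k2=(1.231, -0.342), k3=(1.231, -0.342), k4=(1.235, -0.337); state += dt/6·(k1+2k2+2k3+k4)
t=0.010: state=(3.312, 2.197)
t=0.020: state=(3.325, 2.193)
t=0.030: state=(3.337, 2.190)
continuing one RK4 step at a time; state shown every 20 steps (Δt=0.2):
t=0.200: state=(3.562, 2.149)
t=0.400: state=(3.855, 2.136)
t=0.600: state=(4.170, 2.165)
t=0.800: state=(4.492, 2.239)
t=1.000: state=(4.803, 2.362)
t=1.200: state=(5.076, 2.538)
t=1.400: state=(5.281, 2.770)
t=1.600: state=(5.385, 3.053)
t=1.800: state=(5.364, 3.373)
t=2.000: state=(5.209, 3.707)
t=2.200: state=(4.932, 4.018)
t=2.400: state=(4.568, 4.267)
t=2.600: state=(4.165, 4.423)
t=2.800: state=(3.768, 4.469)
t=3.000: state=(3.411, 4.409)
t=3.200: state=(3.113, 4.260)
t=3.400: state=(2.881, 4.049)
t=3.600: state=(2.715, 3.800)
t=3.800: state=(2.611, 3.536)
t=4.000: state=(2.562, 3.275)
t=4.200: state=(2.564, 3.029)
t=4.400: state=(2.613, 2.805)
t=4.450: state=(2.632, 2.754)
compare at T: x=2.632, y=2.754

largest component: y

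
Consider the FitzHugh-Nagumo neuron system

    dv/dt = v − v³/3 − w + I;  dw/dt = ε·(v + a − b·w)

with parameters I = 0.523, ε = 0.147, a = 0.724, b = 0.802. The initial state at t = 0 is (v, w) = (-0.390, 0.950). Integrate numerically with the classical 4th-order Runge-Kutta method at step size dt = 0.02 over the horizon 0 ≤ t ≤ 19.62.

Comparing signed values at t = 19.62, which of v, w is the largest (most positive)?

t=0.000: state=(-0.390, 0.950)
step 1 (dt=0.02): k1=(-0.797, -0.063), k2=(-0.803, -0.064), k3=(-0.803, -0.064), k4=(-0.809, -0.065); state += dt/6·(k1+2k2+2k3+k4)
t=0.020: state=(-0.406, 0.949)
t=0.040: state=(-0.422, 0.947)
t=0.060: state=(-0.439, 0.946)
continuing one RK4 step at a time; state shown every 50 steps (Δt=1):
t=1.000: state=(-1.343, 0.824)
t=2.000: state=(-1.740, 0.609)
t=3.000: state=(-1.710, 0.401)
t=4.000: state=(-1.620, 0.226)
t=5.000: state=(-1.525, 0.083)
t=6.000: state=(-1.428, -0.030)
t=7.000: state=(-1.332, -0.118)
t=8.000: state=(-1.235, -0.182)
t=9.000: state=(-1.136, -0.226)
t=10.000: state=(-1.031, -0.250)
t=11.000: state=(-0.918, -0.257)
t=12.000: state=(-0.787, -0.247)
t=13.000: state=(-0.618, -0.217)
t=14.000: state=(-0.360, -0.161)
t=15.000: state=(0.143, -0.062)
t=16.000: state=(1.119, 0.130)
t=17.000: state=(1.708, 0.424)
t=18.000: state=(1.687, 0.715)
t=19.000: state=(1.559, 0.961)
t=19.620: state=(1.467, 1.090)
compare at T: v=1.467, w=1.090

largest component: v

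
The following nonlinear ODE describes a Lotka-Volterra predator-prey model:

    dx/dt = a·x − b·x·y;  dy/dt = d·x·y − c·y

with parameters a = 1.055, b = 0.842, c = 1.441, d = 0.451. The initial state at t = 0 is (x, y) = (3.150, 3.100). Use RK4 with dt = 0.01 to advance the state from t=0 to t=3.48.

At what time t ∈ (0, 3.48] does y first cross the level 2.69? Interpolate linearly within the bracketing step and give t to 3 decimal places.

t=0.000: state=(3.150, 3.100)
step 1 (dt=0.01): k1=(-4.899, -0.063), k2=(-4.860, -0.097), k3=(-4.860, -0.097), k4=(-4.821, -0.131); state += dt/6·(k1+2k2+2k3+k4)
t=0.010: state=(3.101, 3.099)
t=0.020: state=(3.054, 3.097)
t=0.030: state=(3.007, 3.095)
continuing one RK4 step at a time; state shown every 20 steps (Δt=0.2):
t=0.200: state=(2.327, 2.968)
t=0.380: state=(1.828, 2.707)
next step: t=0.390: state=(1.806, 2.690) — y has crossed 2.69
linear interpolation between t=0.380 (2.70674) and t=0.390 (2.68997) → t≈0.390

t = 0.390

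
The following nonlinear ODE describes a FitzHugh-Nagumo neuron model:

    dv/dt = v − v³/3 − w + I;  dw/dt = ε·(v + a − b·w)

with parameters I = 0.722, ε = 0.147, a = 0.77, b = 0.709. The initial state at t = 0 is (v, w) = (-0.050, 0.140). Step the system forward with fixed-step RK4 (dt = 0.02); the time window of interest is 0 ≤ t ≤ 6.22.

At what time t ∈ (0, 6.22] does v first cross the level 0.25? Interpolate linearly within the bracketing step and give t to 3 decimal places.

t = 0.463

t=0.000: state=(-0.050, 0.140)
step 1 (dt=0.02): k1=(0.532, 0.091), k2=(0.536, 0.092), k3=(0.536, 0.092), k4=(0.541, 0.093); state += dt/6·(k1+2k2+2k3+k4)
t=0.020: state=(-0.039, 0.142)
t=0.040: state=(-0.028, 0.144)
t=0.060: state=(-0.017, 0.146)
t=0.460: state=(0.248, 0.190)
next step: t=0.480: state=(0.263, 0.193) — v has crossed 0.25
linear interpolation between t=0.460 (0.24757) and t=0.480 (0.26317) → t≈0.463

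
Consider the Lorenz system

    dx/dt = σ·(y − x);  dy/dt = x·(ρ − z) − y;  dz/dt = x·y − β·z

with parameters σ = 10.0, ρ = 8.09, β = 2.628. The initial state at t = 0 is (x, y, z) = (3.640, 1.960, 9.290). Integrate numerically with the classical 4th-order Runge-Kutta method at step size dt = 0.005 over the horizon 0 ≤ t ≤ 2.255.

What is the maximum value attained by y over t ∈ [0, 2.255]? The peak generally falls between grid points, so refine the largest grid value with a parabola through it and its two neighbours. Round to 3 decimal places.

t=0.000: state=(3.640, 1.960, 9.290)
step 1 (dt=0.005): k1=(-16.800, -6.328, -17.280), k2=(-16.538, -6.106, -17.305), k3=(-16.539, -6.107, -17.302), k4=(-16.278, -5.890, -17.323); state += dt/6·(k1+2k2+2k3+k4)
t=0.005: state=(3.557, 1.929, 9.203)
t=0.010: state=(3.477, 1.901, 9.117)
t=0.015: state=(3.400, 1.875, 9.030)
continuing one RK4 step at a time; state shown every 20 steps (Δt=0.1):
t=0.100: state=(2.440, 1.665, 7.600)
t=0.200: state=(1.971, 1.757, 6.163)
t=0.300: state=(1.935, 2.051, 5.060)
t=0.400: state=(2.173, 2.525, 4.300)
t=0.500: state=(2.633, 3.200, 3.911)
t=0.600: state=(3.304, 4.075, 3.961)
t=0.700: state=(4.152, 5.056, 4.559)
t=0.800: state=(5.043, 5.870, 5.751)
t=0.900: state=(5.692, 6.105, 7.308)
t=1.000: state=(5.788, 5.560, 8.615)
t=1.100: state=(5.290, 4.580, 9.105)
t=1.200: state=(4.509, 3.722, 8.771)
t=1.300: state=(3.815, 3.243, 7.995)
t=1.400: state=(3.391, 3.114, 7.137)
t=1.500: state=(3.250, 3.238, 6.403)
t=1.600: state=(3.347, 3.544, 5.901)
t=1.700: state=(3.625, 3.975, 5.689)
t=1.800: state=(4.024, 4.459, 5.798)
t=1.900: state=(4.462, 4.884, 6.215)
t=2.000: state=(4.826, 5.112, 6.839)
t=2.100: state=(5.001, 5.056, 7.476)
t=2.200: state=(4.933, 4.752, 7.902)
t=2.255: state=(4.806, 4.532, 7.997)
largest grid value and its neighbours: y(0.875)=6.11986, y(0.880)=6.12100, y(0.885)=6.12005
parabola through these three points peaks at t≈0.880 with y≈6.12100

max y = 6.121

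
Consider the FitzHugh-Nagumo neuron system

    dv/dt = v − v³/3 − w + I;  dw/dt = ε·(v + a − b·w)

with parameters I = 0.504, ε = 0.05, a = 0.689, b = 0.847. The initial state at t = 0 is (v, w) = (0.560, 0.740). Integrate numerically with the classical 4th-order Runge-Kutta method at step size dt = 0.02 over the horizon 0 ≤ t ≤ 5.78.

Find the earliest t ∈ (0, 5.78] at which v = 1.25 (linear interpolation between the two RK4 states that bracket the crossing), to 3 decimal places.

t = 2.027

t=0.000: state=(0.560, 0.740)
step 1 (dt=0.02): k1=(0.265, 0.031), k2=(0.267, 0.031), k3=(0.267, 0.031), k4=(0.268, 0.031); state += dt/6·(k1+2k2+2k3+k4)
t=0.020: state=(0.565, 0.741)
t=0.040: state=(0.571, 0.741)
t=0.060: state=(0.576, 0.742)
continuing one RK4 step at a time; state shown every 10 steps (Δt=0.2):
t=0.200: state=(0.616, 0.746)
t=0.400: state=(0.678, 0.753)
t=0.600: state=(0.746, 0.761)
t=0.800: state=(0.818, 0.769)
t=1.000: state=(0.893, 0.778)
t=1.200: state=(0.970, 0.788)
t=1.400: state=(1.045, 0.798)
t=1.600: state=(1.117, 0.809)
t=1.800: state=(1.184, 0.820)
t=2.000: state=(1.243, 0.832)
t=2.020: state=(1.248, 0.834)
next step: t=2.040: state=(1.253, 0.835) — v has crossed 1.25
linear interpolation between t=2.020 (1.24809) and t=2.040 (1.25345) → t≈2.027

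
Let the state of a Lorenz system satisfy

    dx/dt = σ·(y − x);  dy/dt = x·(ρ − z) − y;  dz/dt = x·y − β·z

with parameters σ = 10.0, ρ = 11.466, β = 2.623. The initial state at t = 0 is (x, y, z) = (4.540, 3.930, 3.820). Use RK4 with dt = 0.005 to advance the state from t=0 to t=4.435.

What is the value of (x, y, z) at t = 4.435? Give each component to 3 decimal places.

t=0.000: state=(4.540, 3.930, 3.820)
step 1 (dt=0.005): k1=(-6.100, 30.783, 7.822), k2=(-5.178, 30.501, 8.059), k3=(-5.208, 30.516, 8.064), k4=(-4.314, 30.249, 8.303); state += dt/6·(k1+2k2+2k3+k4)
t=0.005: state=(4.514, 4.083, 3.860)
t=0.010: state=(4.497, 4.233, 3.903)
t=0.015: state=(4.487, 4.380, 3.948)
continuing one RK4 step at a time; state shown every 40 steps (Δt=0.2):
t=0.200: state=(7.000, 8.838, 8.284)
t=0.400: state=(7.583, 5.895, 14.909)
t=0.600: state=(3.680, 2.323, 11.877)
t=0.800: state=(2.615, 2.729, 8.087)
t=1.000: state=(3.723, 4.688, 6.572)
t=1.200: state=(6.179, 7.426, 8.845)
t=1.400: state=(6.975, 6.257, 13.097)
t=1.600: state=(4.635, 3.567, 11.922)
t=1.800: state=(3.611, 3.627, 9.134)
t=2.000: state=(4.430, 5.162, 8.106)
t=2.200: state=(6.051, 6.723, 9.903)
t=2.400: state=(6.234, 5.707, 12.193)
t=2.600: state=(4.801, 4.173, 11.282)
t=2.800: state=(4.248, 4.327, 9.495)
t=3.000: state=(4.934, 5.463, 9.102)
t=3.200: state=(5.895, 6.179, 10.502)
t=3.400: state=(5.734, 5.336, 11.579)
t=3.600: state=(4.865, 4.533, 10.795)
t=3.800: state=(4.662, 4.788, 9.733)
t=4.000: state=(5.206, 5.553, 9.750)
t=4.200: state=(5.703, 5.777, 10.722)
t=4.400: state=(5.443, 5.167, 11.137)
t=4.435: state=(5.343, 5.055, 11.081)

(x, y, z) = (5.343, 5.055, 11.081)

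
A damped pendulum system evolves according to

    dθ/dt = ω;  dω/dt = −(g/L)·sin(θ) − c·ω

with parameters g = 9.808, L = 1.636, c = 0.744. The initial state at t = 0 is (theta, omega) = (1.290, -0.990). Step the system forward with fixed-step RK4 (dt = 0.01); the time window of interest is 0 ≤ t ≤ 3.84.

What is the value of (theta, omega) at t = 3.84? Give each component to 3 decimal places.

(theta, omega) = (-0.289, -0.087)

t=0.000: state=(1.290, -0.990)
step 1 (dt=0.01): k1=(-0.990, -5.024), k2=(-1.015, -4.997), k3=(-1.015, -4.997), k4=(-1.040, -4.969); state += dt/6·(k1+2k2+2k3+k4)
t=0.010: state=(1.280, -1.040)
t=0.020: state=(1.269, -1.089)
t=0.030: state=(1.258, -1.138)
continuing one RK4 step at a time; state shown every 20 steps (Δt=0.2):
t=0.200: state=(1.000, -1.869)
t=0.400: state=(0.566, -2.393)
t=0.600: state=(0.077, -2.404)
t=0.800: state=(-0.361, -1.900)
t=1.000: state=(-0.662, -1.078)
t=1.200: state=(-0.787, -0.177)
t=1.400: state=(-0.739, 0.628)
t=1.600: state=(-0.550, 1.216)
t=1.800: state=(-0.274, 1.494)
t=2.000: state=(0.024, 1.420)
t=2.200: state=(0.274, 1.049)
t=2.400: state=(0.432, 0.507)
t=2.600: state=(0.476, -0.061)
t=2.800: state=(0.413, -0.539)
t=3.000: state=(0.272, -0.842)
t=3.200: state=(0.091, -0.925)
t=3.400: state=(-0.084, -0.797)
t=3.600: state=(-0.217, -0.513)
t=3.800: state=(-0.284, -0.158)
t=3.840: state=(-0.289, -0.087)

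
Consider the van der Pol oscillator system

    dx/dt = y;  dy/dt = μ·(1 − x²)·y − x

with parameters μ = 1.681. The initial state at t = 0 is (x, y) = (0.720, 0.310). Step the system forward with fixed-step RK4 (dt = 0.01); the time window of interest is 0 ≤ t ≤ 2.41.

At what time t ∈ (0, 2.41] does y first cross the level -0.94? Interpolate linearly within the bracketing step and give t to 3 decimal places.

t=0.000: state=(0.720, 0.310)
step 1 (dt=0.01): k1=(0.310, -0.469), k2=(0.308, -0.474), k3=(0.308, -0.474), k4=(0.305, -0.478); state += dt/6·(k1+2k2+2k3+k4)
t=0.010: state=(0.723, 0.305)
t=0.020: state=(0.726, 0.300)
t=0.030: state=(0.729, 0.296)
continuing one RK4 step at a time; state shown every 10 steps (Δt=0.1):
t=0.100: state=(0.749, 0.259)
t=0.200: state=(0.771, 0.199)
t=0.300: state=(0.788, 0.132)
t=0.400: state=(0.798, 0.058)
t=0.500: state=(0.800, -0.020)
t=0.600: state=(0.793, -0.104)
t=0.700: state=(0.779, -0.192)
t=0.800: state=(0.755, -0.285)
t=0.900: state=(0.721, -0.385)
t=1.000: state=(0.678, -0.492)
t=1.100: state=(0.623, -0.611)
t=1.200: state=(0.555, -0.744)
t=1.300: state=(0.473, -0.897)
t=1.320: state=(0.455, -0.930)
next step: t=1.330: state=(0.445, -0.947) — y has crossed -0.94
linear interpolation between t=1.320 (-0.93016) and t=1.330 (-0.94724) → t≈1.326

t = 1.326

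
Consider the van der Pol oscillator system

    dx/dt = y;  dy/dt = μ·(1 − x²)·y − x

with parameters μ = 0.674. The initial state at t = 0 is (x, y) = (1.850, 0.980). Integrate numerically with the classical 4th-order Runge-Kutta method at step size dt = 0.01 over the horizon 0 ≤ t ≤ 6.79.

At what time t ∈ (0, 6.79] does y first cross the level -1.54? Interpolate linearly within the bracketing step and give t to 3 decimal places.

t=0.000: state=(1.850, 0.980)
step 1 (dt=0.01): k1=(0.980, -3.450), k2=(0.963, -3.439), k3=(0.963, -3.438), k4=(0.946, -3.426); state += dt/6·(k1+2k2+2k3+k4)
t=0.010: state=(1.860, 0.946)
t=0.020: state=(1.869, 0.911)
t=0.030: state=(1.878, 0.878)
continuing one RK4 step at a time; state shown every 25 steps (Δt=0.25):
t=0.250: state=(1.996, 0.230)
t=0.500: state=(1.988, -0.254)
t=0.750: state=(1.885, -0.549)
t=1.000: state=(1.721, -0.752)
t=1.250: state=(1.511, -0.928)
t=1.500: state=(1.256, -1.117)
t=1.750: state=(0.949, -1.348)
t=1.910: state=(0.719, -1.528)
next step: t=1.920: state=(0.704, -1.540) — y has crossed -1.54
linear interpolation between t=1.910 (-1.52795) and t=1.920 (-1.54017) → t≈1.920

t = 1.920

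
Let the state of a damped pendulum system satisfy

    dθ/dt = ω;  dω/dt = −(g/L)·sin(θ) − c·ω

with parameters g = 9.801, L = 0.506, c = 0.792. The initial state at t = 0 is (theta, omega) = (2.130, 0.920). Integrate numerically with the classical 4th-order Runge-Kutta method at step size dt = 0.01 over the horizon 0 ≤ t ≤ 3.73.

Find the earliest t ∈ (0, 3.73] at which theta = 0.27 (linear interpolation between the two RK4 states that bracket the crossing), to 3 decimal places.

t=0.000: state=(2.130, 0.920)
step 1 (dt=0.01): k1=(0.920, -17.148), k2=(0.834, -17.032), k3=(0.835, -17.037), k4=(0.750, -16.926); state += dt/6·(k1+2k2+2k3+k4)
t=0.010: state=(2.138, 0.750)
t=0.020: state=(2.145, 0.581)
t=0.030: state=(2.150, 0.415)
continuing one RK4 step at a time; state shown every 20 steps (Δt=0.2):
t=0.200: state=(1.990, -2.284)
t=0.400: state=(1.213, -5.431)
t=0.550: state=(0.282, -6.630)
next step: t=0.560: state=(0.216, -6.625) — theta has crossed 0.27
linear interpolation between t=0.550 (0.28240) and t=0.560 (0.21612) → t≈0.552

t = 0.552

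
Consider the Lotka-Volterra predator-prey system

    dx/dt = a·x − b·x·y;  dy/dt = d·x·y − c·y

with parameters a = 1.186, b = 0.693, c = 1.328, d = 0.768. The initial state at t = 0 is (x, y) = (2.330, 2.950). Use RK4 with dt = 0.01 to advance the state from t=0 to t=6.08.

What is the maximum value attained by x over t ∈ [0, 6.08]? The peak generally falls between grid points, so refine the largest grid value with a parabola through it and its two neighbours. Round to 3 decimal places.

t=0.000: state=(2.330, 2.950)
step 1 (dt=0.01): k1=(-2.000, 1.361), k2=(-2.002, 1.342), k3=(-2.002, 1.342), k4=(-2.004, 1.322); state += dt/6·(k1+2k2+2k3+k4)
t=0.010: state=(2.310, 2.963)
t=0.020: state=(2.290, 2.976)
t=0.030: state=(2.270, 2.989)
continuing one RK4 step at a time; state shown every 20 steps (Δt=0.2):
t=0.200: state=(1.933, 3.137)
t=0.400: state=(1.582, 3.148)
t=0.600: state=(1.307, 3.011)
t=0.800: state=(1.109, 2.776)
t=1.000: state=(0.975, 2.496)
t=1.200: state=(0.892, 2.208)
t=1.400: state=(0.849, 1.934)
t=1.600: state=(0.838, 1.688)
t=1.800: state=(0.853, 1.473)
t=2.000: state=(0.894, 1.291)
t=2.200: state=(0.957, 1.141)
t=2.400: state=(1.045, 1.020)
t=2.600: state=(1.158, 0.926)
t=2.800: state=(1.298, 0.857)
t=3.000: state=(1.466, 0.812)
t=3.200: state=(1.664, 0.792)
t=3.400: state=(1.890, 0.797)
t=3.600: state=(2.140, 0.833)
t=3.800: state=(2.407, 0.905)
t=4.000: state=(2.671, 1.025)
t=4.200: state=(2.903, 1.207)
t=4.400: state=(3.061, 1.465)
t=4.600: state=(3.096, 1.805)
t=4.800: state=(2.973, 2.211)
t=5.000: state=(2.695, 2.624)
t=5.200: state=(2.317, 2.959)
t=5.400: state=(1.921, 3.141)
t=5.600: state=(1.572, 3.146)
t=5.800: state=(1.299, 3.004)
t=6.000: state=(1.103, 2.768)
t=6.080: state=(1.044, 2.658)
largest grid value and its neighbours: x(4.540)=3.10104, x(4.550)=3.10120, x(4.560)=3.10098
parabola through these three points peaks at t≈4.549 with x≈3.10121

max x = 3.101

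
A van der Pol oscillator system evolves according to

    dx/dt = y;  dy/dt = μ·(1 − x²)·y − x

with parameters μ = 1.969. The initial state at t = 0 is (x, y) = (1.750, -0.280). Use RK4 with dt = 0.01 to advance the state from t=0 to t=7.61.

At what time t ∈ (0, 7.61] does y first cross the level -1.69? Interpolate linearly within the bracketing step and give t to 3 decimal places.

t = 1.830

t=0.000: state=(1.750, -0.280)
step 1 (dt=0.01): k1=(-0.280, -0.613), k2=(-0.283, -0.602), k3=(-0.283, -0.602), k4=(-0.286, -0.591); state += dt/6·(k1+2k2+2k3+k4)
t=0.010: state=(1.747, -0.286)
t=0.020: state=(1.744, -0.292)
t=0.030: state=(1.741, -0.297)
continuing one RK4 step at a time; state shown every 25 steps (Δt=0.25):
t=0.250: state=(1.665, -0.387)
t=0.500: state=(1.559, -0.457)
t=0.750: state=(1.436, -0.530)
t=1.000: state=(1.292, -0.627)
t=1.250: state=(1.118, -0.774)
t=1.500: state=(0.897, -1.018)
t=1.750: state=(0.593, -1.469)
t=1.830: state=(0.467, -1.690)
next step: t=1.840: state=(0.449, -1.721) — y has crossed -1.69
linear interpolation between t=1.830 (-1.68990) and t=1.840 (-1.72102) → t≈1.830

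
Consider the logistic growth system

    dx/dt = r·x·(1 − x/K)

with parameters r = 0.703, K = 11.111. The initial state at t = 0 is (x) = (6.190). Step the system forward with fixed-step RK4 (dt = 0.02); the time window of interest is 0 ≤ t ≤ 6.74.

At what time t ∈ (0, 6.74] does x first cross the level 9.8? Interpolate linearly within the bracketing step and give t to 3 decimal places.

t=0.000: state=(6.190)
step 1 (dt=0.02): k1=(1.927), k2=(1.926), k3=(1.926), k4=(1.924); state += dt/6·(k1+2k2+2k3+k4)
t=0.020: state=(6.229)
t=0.040: state=(6.267)
t=0.060: state=(6.305)
continuing one RK4 step at a time; state shown every 25 steps (Δt=0.5):
t=0.500: state=(7.125)
t=1.000: state=(7.973)
t=1.500: state=(8.701)
t=2.000: state=(9.299)
t=2.500: state=(9.771)
t=2.520: state=(9.788)
next step: t=2.540: state=(9.804) — x has crossed 9.8
linear interpolation between t=2.520 (9.78768) and t=2.540 (9.80399) → t≈2.535

t = 2.535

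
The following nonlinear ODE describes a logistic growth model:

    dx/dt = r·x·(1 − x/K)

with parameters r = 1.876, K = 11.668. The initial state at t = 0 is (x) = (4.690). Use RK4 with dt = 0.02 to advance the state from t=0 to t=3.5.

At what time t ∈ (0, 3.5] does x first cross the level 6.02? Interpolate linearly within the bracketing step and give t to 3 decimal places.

t = 0.246

t=0.000: state=(4.690)
step 1 (dt=0.02): k1=(5.262), k2=(5.281), k3=(5.281), k4=(5.299); state += dt/6·(k1+2k2+2k3+k4)
t=0.020: state=(4.796)
t=0.040: state=(4.902)
t=0.060: state=(5.009)
continuing one RK4 step at a time; state shown every 10 steps (Δt=0.2):
t=0.200: state=(5.769)
t=0.240: state=(5.988)
next step: t=0.260: state=(6.098) — x has crossed 6.02
linear interpolation between t=0.240 (5.98830) and t=0.260 (6.09761) → t≈0.246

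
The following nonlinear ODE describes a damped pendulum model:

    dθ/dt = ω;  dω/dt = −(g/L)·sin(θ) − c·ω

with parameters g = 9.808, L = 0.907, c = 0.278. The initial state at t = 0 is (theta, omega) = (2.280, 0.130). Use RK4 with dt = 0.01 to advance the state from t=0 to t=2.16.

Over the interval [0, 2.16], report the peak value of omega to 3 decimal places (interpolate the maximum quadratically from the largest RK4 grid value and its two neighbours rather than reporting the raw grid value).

t=0.000: state=(2.280, 0.130)
step 1 (dt=0.01): k1=(0.130, -8.242), k2=(0.089, -8.226), k3=(0.089, -8.228), k4=(0.048, -8.213); state += dt/6·(k1+2k2+2k3+k4)
t=0.010: state=(2.281, 0.048)
t=0.020: state=(2.281, -0.034)
t=0.030: state=(2.280, -0.116)
continuing one RK4 step at a time; state shown every 10 steps (Δt=0.1):
t=0.100: state=(2.252, -0.688)
t=0.200: state=(2.142, -1.529)
t=0.300: state=(1.944, -2.431)
t=0.400: state=(1.653, -3.398)
t=0.500: state=(1.265, -4.359)
t=0.600: state=(0.787, -5.146)
t=0.700: state=(0.249, -5.528)
t=0.800: state=(-0.300, -5.347)
t=0.900: state=(-0.803, -4.642)
t=1.000: state=(-1.217, -3.612)
t=1.100: state=(-1.522, -2.470)
t=1.200: state=(-1.712, -1.340)
t=1.300: state=(-1.791, -0.256)
t=1.400: state=(-1.764, 0.793)
t=1.500: state=(-1.633, 1.827)
t=1.600: state=(-1.399, 2.840)
t=1.700: state=(-1.068, 3.766)
t=1.800: state=(-0.653, 4.469)
t=1.900: state=(-0.187, 4.779)
t=2.000: state=(0.286, 4.593)
t=2.100: state=(0.716, 3.953)
t=2.160: state=(0.938, 3.414)
largest grid value and its neighbours: omega(1.900)=4.77922, omega(1.910)=4.78349, omega(1.920)=4.78263
parabola through these three points peaks at t≈1.913 with omega≈4.78377

max omega = 4.784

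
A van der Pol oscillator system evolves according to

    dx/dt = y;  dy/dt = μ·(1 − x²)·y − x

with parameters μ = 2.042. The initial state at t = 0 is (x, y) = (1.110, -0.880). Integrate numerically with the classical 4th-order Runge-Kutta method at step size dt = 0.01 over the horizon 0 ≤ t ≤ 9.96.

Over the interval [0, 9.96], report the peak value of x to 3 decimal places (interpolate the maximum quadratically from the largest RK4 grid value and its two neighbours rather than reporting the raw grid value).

t=0.000: state=(1.110, -0.880)
step 1 (dt=0.01): k1=(-0.880, -0.693), k2=(-0.883, -0.704), k3=(-0.884, -0.704), k4=(-0.887, -0.716); state += dt/6·(k1+2k2+2k3+k4)
t=0.010: state=(1.101, -0.887)
t=0.020: state=(1.092, -0.894)
t=0.030: state=(1.083, -0.902)
continuing one RK4 step at a time; state shown every 50 steps (Δt=0.5):
t=0.500: state=(0.518, -1.676)
t=1.000: state=(-0.880, -3.933)
t=1.500: state=(-2.015, -0.335)
t=2.000: state=(-1.953, 0.300)
t=2.500: state=(-1.784, 0.372)
t=3.000: state=(-1.580, 0.451)
t=3.500: state=(-1.322, 0.596)
t=4.000: state=(-0.952, 0.941)
t=4.500: state=(-0.252, 2.119)
t=5.000: state=(1.366, 3.437)
t=5.500: state=(2.020, -0.026)
t=6.000: state=(1.902, -0.326)
t=6.500: state=(1.722, -0.393)
t=7.000: state=(1.504, -0.487)
t=7.500: state=(1.220, -0.672)
t=8.000: state=(0.784, -1.165)
t=8.500: state=(-0.152, -2.941)
t=9.000: state=(-1.797, -1.844)
t=9.500: state=(-1.998, 0.214)
t=9.960: state=(-1.861, 0.343)
largest grid value and its neighbours: x(5.480)=2.02013, x(5.490)=2.02016, x(5.500)=2.02000
parabola through these three points peaks at t≈5.487 with x≈2.02018

max x = 2.020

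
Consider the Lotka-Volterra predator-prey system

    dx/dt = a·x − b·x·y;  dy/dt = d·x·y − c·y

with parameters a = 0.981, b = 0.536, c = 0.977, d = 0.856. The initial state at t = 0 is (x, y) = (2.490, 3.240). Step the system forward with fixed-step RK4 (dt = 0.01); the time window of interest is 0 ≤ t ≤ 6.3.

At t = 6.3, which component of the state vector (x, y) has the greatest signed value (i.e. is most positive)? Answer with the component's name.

t=0.000: state=(2.490, 3.240)
step 1 (dt=0.01): k1=(-1.882, 3.740), k2=(-1.899, 3.736), k3=(-1.899, 3.735), k4=(-1.917, 3.730); state += dt/6·(k1+2k2+2k3+k4)
t=0.010: state=(2.471, 3.277)
t=0.020: state=(2.452, 3.315)
t=0.030: state=(2.432, 3.352)
continuing one RK4 step at a time; state shown every 25 steps (Δt=0.25):
t=0.250: state=(1.943, 4.087)
t=0.500: state=(1.383, 4.562)
t=0.750: state=(0.954, 4.576)
t=1.000: state=(0.673, 4.256)
t=1.250: state=(0.501, 3.774)
t=1.500: state=(0.400, 3.252)
t=1.750: state=(0.342, 2.757)
t=2.000: state=(0.311, 2.315)
t=2.250: state=(0.300, 1.935)
t=2.500: state=(0.302, 1.616)
t=2.750: state=(0.317, 1.352)
t=3.000: state=(0.343, 1.136)
t=3.250: state=(0.381, 0.962)
t=3.500: state=(0.432, 0.821)
t=3.750: state=(0.498, 0.710)
t=4.000: state=(0.582, 0.624)
t=4.250: state=(0.687, 0.560)
t=4.500: state=(0.818, 0.515)
t=4.750: state=(0.977, 0.489)
t=5.000: state=(1.170, 0.481)
t=5.250: state=(1.401, 0.496)
t=5.500: state=(1.671, 0.539)
t=5.750: state=(1.977, 0.624)
t=6.000: state=(2.303, 0.772)
t=6.250: state=(2.613, 1.024)
t=6.300: state=(2.667, 1.092)
compare at T: x=2.667, y=1.092

largest component: x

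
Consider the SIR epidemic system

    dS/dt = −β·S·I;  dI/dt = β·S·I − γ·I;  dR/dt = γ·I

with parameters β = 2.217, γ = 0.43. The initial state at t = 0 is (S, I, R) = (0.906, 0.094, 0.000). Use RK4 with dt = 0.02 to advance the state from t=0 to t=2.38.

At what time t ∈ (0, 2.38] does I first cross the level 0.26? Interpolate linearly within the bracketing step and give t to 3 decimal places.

t=0.000: state=(0.906, 0.094, 0.000)
step 1 (dt=0.02): k1=(-0.189, 0.148, 0.040), k2=(-0.191, 0.150, 0.041), k3=(-0.191, 0.150, 0.041), k4=(-0.194, 0.152, 0.042); state += dt/6·(k1+2k2+2k3+k4)
t=0.020: state=(0.902, 0.097, 0.001)
t=0.040: state=(0.898, 0.100, 0.002)
t=0.060: state=(0.894, 0.103, 0.003)
continuing one RK4 step at a time; state shown every 5 steps (Δt=0.1):
t=0.100: state=(0.886, 0.110, 0.004)
t=0.200: state=(0.863, 0.128, 0.009)
t=0.300: state=(0.837, 0.148, 0.015)
t=0.400: state=(0.808, 0.170, 0.022)
t=0.500: state=(0.776, 0.194, 0.030)
t=0.600: state=(0.741, 0.220, 0.039)
t=0.700: state=(0.704, 0.247, 0.049)
t=0.740: state=(0.688, 0.258, 0.053)
next step: t=0.760: state=(0.680, 0.264, 0.056) — I has crossed 0.26
linear interpolation between t=0.740 (0.25837) and t=0.760 (0.26405) → t≈0.746

t = 0.746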